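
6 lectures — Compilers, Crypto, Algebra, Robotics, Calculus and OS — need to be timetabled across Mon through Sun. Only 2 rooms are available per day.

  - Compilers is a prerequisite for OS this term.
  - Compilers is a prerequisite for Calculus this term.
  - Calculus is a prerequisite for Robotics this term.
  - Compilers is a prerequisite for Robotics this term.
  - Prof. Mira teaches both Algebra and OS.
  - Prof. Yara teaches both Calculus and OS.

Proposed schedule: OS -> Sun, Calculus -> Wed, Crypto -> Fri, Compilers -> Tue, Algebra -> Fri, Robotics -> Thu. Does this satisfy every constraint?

Valid

Prof. Mira teaches both Algebra and OS — holds.
Only 2 rooms are available per day — holds.
Prof. Yara teaches both Calculus and OS — holds.
Compilers is a prerequisite for OS this term — holds.
Calculus is a prerequisite for Robotics this term — holds.
Compilers is a prerequisite for Calculus this term — holds.
Compilers is a prerequisite for Robotics this term — holds.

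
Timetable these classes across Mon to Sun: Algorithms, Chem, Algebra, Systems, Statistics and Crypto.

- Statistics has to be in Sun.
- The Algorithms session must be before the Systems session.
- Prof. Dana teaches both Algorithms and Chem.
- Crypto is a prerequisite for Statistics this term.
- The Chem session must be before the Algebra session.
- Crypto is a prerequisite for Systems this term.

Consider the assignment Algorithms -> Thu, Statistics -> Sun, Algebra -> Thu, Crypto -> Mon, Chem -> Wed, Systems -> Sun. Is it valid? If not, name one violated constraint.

Yes, all constraints hold

Crypto is a prerequisite for Statistics this term — holds.
Prof. Dana teaches both Algorithms and Chem — holds.
The Algorithms session must be before the Systems session — holds.
Statistics has to be in Sun — holds.
The Chem session must be before the Algebra session — holds.
Crypto is a prerequisite for Systems this term — holds.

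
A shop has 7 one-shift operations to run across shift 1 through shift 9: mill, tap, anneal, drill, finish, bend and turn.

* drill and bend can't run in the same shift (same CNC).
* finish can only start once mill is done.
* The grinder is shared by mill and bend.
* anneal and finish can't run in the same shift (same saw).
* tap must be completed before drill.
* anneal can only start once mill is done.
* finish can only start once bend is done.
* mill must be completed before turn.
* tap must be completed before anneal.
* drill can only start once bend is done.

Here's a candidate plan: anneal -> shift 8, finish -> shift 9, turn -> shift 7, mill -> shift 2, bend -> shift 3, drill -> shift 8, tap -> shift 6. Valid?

drill can only start once bend is done — holds.
anneal can only start once mill is done — holds.
finish can only start once bend is done — holds.
tap must be completed before anneal — holds.
drill and bend can't run in the same shift (same CNC) — holds.
tap must be completed before drill — holds.
mill must be completed before turn — holds.
finish can only start once mill is done — holds.
The grinder is shared by mill and bend — holds.
anneal and finish can't run in the same shift (same saw) — holds.

Yes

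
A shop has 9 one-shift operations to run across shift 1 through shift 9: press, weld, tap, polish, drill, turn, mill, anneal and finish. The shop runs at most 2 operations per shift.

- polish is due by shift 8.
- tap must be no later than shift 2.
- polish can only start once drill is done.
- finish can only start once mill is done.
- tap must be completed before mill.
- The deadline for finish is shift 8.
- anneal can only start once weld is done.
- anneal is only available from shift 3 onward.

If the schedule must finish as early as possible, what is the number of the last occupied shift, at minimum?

5

The precedence chain requires at least 3 distinct shifts.
With at most 2 per shift and 9 operations, at least 5 shifts are needed.
5 works (last occupied shift: shift 5): for example drill -> shift 2, finish -> shift 4, anneal -> shift 3, tap -> shift 1, turn -> shift 5, press -> shift 4, weld -> shift 1, polish -> shift 3, mill -> shift 2.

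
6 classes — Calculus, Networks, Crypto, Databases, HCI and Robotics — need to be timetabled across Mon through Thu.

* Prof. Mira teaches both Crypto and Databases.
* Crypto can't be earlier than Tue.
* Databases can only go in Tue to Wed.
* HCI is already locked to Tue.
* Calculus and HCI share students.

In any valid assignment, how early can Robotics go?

Mon

Robotics at Mon is achievable: HCI in Tue, Databases in Tue, Networks in Mon, Calculus in Mon, Crypto in Wed, Robotics in Mon.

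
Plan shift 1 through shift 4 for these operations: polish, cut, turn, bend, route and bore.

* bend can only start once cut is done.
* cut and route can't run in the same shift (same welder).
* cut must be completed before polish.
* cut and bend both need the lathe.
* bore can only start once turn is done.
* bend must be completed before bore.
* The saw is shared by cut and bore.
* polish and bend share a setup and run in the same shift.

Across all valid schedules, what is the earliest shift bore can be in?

shift 3

Precedence pushes bore to at least shift 3.
bore at shift 3 is achievable: cut -> shift 1; bend -> shift 2; bore -> shift 3; polish -> shift 2; route -> shift 2; turn -> shift 1.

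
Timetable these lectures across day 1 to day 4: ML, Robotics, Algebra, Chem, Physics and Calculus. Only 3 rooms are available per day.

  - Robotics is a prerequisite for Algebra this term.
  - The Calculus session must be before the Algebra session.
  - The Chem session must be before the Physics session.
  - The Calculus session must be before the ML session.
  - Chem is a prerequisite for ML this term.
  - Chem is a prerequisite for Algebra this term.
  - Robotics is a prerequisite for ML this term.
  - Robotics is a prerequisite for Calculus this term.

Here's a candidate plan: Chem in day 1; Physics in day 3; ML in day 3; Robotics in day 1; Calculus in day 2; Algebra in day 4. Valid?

Yes

Robotics is a prerequisite for ML this term — holds.
The Calculus session must be before the Algebra session — holds.
Robotics is a prerequisite for Calculus this term — holds.
Chem is a prerequisite for ML this term — holds.
The Calculus session must be before the ML session — holds.
Chem is a prerequisite for Algebra this term — holds.
The Chem session must be before the Physics session — holds.
Only 3 rooms are available per day — holds.
Robotics is a prerequisite for Algebra this term — holds.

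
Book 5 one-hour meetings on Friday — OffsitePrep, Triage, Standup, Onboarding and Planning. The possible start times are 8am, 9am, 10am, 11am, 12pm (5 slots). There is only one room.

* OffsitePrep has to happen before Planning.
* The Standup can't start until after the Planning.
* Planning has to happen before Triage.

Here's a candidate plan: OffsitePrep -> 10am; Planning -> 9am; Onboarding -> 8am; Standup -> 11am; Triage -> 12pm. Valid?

OffsitePrep has to happen before Planning — violated.
There is only one room — holds.
Planning has to happen before Triage — holds.
The Standup can't start until after the Planning — holds.

No — it violates: OffsitePrep has to happen before Planning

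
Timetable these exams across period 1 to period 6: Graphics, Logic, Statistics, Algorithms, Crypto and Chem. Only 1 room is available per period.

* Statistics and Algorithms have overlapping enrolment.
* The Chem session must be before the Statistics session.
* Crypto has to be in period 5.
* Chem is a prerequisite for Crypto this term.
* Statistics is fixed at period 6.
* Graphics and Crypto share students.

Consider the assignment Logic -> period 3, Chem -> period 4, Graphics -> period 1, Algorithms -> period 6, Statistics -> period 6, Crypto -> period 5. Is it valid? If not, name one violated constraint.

No — it violates: Statistics and Algorithms have overlapping enrolment

The Chem session must be before the Statistics session — holds.
Only 1 room is available per period — violated.
Statistics is fixed at period 6 — holds.
Crypto has to be in period 5 — holds.
Statistics and Algorithms have overlapping enrolment — violated.
Graphics and Crypto share students — holds.
Chem is a prerequisite for Crypto this term — holds.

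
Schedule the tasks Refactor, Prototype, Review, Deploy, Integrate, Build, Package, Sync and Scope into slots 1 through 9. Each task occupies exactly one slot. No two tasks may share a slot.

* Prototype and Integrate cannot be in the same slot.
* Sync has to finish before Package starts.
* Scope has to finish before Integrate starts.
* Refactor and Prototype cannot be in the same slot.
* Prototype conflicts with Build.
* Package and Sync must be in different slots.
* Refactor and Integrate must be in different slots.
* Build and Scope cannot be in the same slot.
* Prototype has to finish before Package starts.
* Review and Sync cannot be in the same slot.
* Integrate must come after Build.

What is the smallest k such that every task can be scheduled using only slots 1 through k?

9 slots

The precedence chain requires at least 2 distinct slots.
With at most 1 per slot and 9 tasks, at least 9 slots are needed.
9 works (last occupied slot: 9): for example Scope in 2; Integrate in 3; Package in 6; Deploy in 9; Review in 8; Prototype in 4; Refactor in 7; Sync in 5; Build in 1.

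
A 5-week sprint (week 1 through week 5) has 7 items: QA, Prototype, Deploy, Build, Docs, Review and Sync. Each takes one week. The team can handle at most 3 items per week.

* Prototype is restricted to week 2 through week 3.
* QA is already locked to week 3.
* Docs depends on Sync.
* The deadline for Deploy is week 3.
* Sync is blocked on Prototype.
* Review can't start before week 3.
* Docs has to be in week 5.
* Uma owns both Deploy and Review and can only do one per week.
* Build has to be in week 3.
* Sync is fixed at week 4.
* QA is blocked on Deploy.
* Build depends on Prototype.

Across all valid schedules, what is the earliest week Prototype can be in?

week 2

Prototype is available from week 2; Prototype's own window allows nothing later than week 3; downstream work caps Prototype at week 2.
Prototype at week 2 is achievable: Build -> week 3; Docs -> week 5; Sync -> week 4; Prototype -> week 2; Review -> week 3; QA -> week 3; Deploy -> week 1.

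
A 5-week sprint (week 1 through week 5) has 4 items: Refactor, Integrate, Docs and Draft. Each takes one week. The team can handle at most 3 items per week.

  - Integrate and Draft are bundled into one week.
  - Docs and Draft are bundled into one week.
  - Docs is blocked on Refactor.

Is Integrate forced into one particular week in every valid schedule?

No

Integrate can be week 2 (e.g. Refactor in week 1; Integrate in week 2; Docs in week 2; Draft in week 2) or week 3 (e.g. Refactor in week 1, Docs in week 3, Draft in week 3, Integrate in week 3).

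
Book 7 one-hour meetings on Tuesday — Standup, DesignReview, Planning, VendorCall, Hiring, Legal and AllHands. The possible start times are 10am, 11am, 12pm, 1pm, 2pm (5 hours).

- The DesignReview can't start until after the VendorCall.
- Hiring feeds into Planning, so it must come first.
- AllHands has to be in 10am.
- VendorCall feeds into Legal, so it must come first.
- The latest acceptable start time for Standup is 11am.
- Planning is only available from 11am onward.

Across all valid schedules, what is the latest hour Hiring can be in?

1pm

Downstream work caps Hiring at 1pm.
Hiring at 1pm is achievable: Legal in 11am, Planning in 2pm, Standup in 10am, Hiring in 1pm, DesignReview in 11am, VendorCall in 10am, AllHands in 10am.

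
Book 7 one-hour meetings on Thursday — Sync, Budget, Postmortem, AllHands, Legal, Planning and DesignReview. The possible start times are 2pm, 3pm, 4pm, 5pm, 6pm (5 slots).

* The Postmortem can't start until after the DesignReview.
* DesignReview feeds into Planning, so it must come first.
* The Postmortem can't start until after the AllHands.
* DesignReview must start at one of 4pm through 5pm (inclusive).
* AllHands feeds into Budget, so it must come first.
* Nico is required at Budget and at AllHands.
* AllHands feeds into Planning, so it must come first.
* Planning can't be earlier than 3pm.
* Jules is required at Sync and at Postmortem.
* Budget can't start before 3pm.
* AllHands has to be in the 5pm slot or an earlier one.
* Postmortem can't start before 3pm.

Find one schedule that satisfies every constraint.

Sync -> 2pm; Planning -> 5pm; AllHands -> 2pm; Budget -> 3pm; Legal -> 2pm; DesignReview -> 4pm; Postmortem -> 5pm

Checking: AllHands(2pm) before Planning(5pm); DesignReview(4pm) before Planning(5pm); DesignReview(4pm) before Postmortem(5pm); AllHands(2pm) before Postmortem(5pm); AllHands(2pm) before Budget(3pm); Budget(3pm) != AllHands(2pm); Sync(2pm) != Postmortem(5pm); Budget=3pm in [3pm,6pm]; Postmortem=5pm in [3pm,6pm]; Planning=5pm in [3pm,6pm]; AllHands=2pm in [2pm,5pm]; DesignReview=4pm in [4pm,5pm].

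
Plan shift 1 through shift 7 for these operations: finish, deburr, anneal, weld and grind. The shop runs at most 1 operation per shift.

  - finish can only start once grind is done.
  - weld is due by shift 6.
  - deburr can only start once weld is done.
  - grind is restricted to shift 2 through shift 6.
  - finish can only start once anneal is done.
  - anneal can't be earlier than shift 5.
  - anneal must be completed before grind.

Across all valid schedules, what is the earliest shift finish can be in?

shift 7

Precedence pushes finish to at least shift 7.
finish at shift 7 is achievable: anneal in shift 5, grind in shift 6, weld in shift 1, deburr in shift 2, finish in shift 7.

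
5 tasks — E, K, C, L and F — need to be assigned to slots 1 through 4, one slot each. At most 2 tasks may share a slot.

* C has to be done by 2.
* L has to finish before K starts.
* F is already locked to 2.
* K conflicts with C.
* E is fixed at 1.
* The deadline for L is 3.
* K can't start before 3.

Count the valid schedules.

6

Splitting on K: it can be 3 (2), 4 (4). Listing each branch's schedules as (E, C, L, F):
K=3: (1,1,2,2) (1,2,1,2) — 2.
K=4: (1,1,2,2) (1,1,3,2) (1,2,1,2) (1,2,3,2) — 4.
Summing: 2 + 4 = 6.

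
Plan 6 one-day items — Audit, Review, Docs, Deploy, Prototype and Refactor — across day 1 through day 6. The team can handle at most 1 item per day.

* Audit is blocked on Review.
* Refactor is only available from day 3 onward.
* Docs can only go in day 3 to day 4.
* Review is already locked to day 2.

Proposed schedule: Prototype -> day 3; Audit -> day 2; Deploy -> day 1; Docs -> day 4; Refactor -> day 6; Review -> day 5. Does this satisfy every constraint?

Refactor is only available from day 3 onward — holds.
Review is already locked to day 2 — violated.
The team can handle at most 1 item per day — holds.
Audit is blocked on Review — violated.
Docs can only go in day 3 to day 4 — holds.

Invalid. Audit is blocked on Review.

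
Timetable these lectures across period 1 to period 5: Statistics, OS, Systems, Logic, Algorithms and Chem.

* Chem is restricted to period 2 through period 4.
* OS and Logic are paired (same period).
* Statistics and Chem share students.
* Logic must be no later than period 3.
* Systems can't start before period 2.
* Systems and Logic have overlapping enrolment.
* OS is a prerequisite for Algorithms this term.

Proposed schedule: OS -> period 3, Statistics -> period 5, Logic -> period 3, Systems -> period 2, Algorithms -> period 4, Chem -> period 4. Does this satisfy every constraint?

Yes

Statistics and Chem share students — holds.
Chem is restricted to period 2 through period 4 — holds.
OS and Logic are paired (same period) — holds.
Systems can't start before period 2 — holds.
Systems and Logic have overlapping enrolment — holds.
Logic must be no later than period 3 — holds.
OS is a prerequisite for Algorithms this term — holds.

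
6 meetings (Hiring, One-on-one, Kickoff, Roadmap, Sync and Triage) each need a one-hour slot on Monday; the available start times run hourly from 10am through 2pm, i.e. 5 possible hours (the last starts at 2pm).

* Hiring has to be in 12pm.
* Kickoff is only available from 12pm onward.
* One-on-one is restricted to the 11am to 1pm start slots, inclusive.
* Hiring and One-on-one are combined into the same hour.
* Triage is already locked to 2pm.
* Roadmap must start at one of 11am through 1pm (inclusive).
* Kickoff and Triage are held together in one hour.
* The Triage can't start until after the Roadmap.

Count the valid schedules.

Splitting on Roadmap: it can be 11am (5), 12pm (5), 1pm (5). Listing each branch's schedules as (Hiring, One-on-one, Kickoff, Sync, Triage):
Roadmap=11am: (12pm,12pm,2pm,10am,2pm) (12pm,12pm,2pm,11am,2pm) (12pm,12pm,2pm,12pm,2pm) (12pm,12pm,2pm,1pm,2pm) (12pm,12pm,2pm,2pm,2pm) — 5.
Roadmap=12pm: (12pm,12pm,2pm,10am,2pm) (12pm,12pm,2pm,11am,2pm) (12pm,12pm,2pm,12pm,2pm) (12pm,12pm,2pm,1pm,2pm) (12pm,12pm,2pm,2pm,2pm) — 5.
Roadmap=1pm: (12pm,12pm,2pm,10am,2pm) (12pm,12pm,2pm,11am,2pm) (12pm,12pm,2pm,12pm,2pm) (12pm,12pm,2pm,1pm,2pm) (12pm,12pm,2pm,2pm,2pm) — 5.
Summing: 5 + 5 + 5 = 15.

15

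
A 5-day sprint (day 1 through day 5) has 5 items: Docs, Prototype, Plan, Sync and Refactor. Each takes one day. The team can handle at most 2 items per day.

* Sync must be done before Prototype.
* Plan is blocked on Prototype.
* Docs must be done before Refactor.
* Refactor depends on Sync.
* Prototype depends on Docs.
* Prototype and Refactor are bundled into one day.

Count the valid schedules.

Splitting on Docs: it can be day 1 (10), day 2 (7), day 3 (3). Listing each branch's schedules as (Prototype, Plan, Sync, Refactor) by day number:
Docs=day 1: (2,3,1,2) (2,4,1,2) (2,5,1,2) (3,4,1,3) (3,4,2,3) (3,5,1,3) (3,5,2,3) (4,5,1,4) (4,5,2,4) (4,5,3,4) — 10.
Docs=day 2: (3,4,1,3) (3,4,2,3) (3,5,1,3) (3,5,2,3) (4,5,1,4) (4,5,2,4) (4,5,3,4) — 7.
Docs=day 3: (4,5,1,4) (4,5,2,4) (4,5,3,4) — 3.
Summing: 10 + 7 + 3 = 20.

20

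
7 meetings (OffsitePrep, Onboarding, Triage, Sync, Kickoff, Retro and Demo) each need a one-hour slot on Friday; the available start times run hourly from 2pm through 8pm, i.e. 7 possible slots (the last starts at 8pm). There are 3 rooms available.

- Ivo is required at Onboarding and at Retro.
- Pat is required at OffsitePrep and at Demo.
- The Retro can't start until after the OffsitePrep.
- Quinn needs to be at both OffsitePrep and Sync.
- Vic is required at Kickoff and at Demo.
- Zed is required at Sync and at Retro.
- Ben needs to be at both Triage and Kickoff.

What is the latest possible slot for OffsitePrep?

7pm

Downstream work caps OffsitePrep at 7pm.
OffsitePrep at 7pm is achievable: Kickoff -> 3pm, Onboarding -> 2pm, Demo -> 4pm, Sync -> 2pm, OffsitePrep -> 7pm, Retro -> 8pm, Triage -> 2pm.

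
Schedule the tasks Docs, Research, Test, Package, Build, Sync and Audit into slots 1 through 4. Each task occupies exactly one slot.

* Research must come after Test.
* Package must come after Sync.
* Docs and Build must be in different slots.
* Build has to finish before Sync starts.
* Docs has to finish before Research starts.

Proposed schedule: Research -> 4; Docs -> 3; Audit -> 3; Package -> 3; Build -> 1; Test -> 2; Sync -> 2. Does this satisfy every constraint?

Package must come after Sync — holds.
Build has to finish before Sync starts — holds.
Research must come after Test — holds.
Docs has to finish before Research starts — holds.
Docs and Build must be in different slots — holds.

Yes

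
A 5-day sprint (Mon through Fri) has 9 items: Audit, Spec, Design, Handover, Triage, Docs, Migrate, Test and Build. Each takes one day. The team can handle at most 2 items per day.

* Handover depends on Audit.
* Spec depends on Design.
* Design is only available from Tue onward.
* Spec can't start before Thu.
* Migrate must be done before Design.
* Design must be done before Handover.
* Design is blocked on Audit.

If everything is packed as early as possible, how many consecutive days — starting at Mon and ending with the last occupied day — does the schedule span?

5

The precedence chain requires at least 3 distinct days.
With at most 2 per day and 9 work items, at least 5 days are needed.
Spec can't be placed before Thu — that is day 4 counting from Mon — so the schedule must run through at least 4 days.
5 works (last occupied day: Fri): for example Spec in Thu; Handover in Wed; Migrate in Mon; Test in Thu; Design in Tue; Docs in Wed; Triage in Tue; Build in Fri; Audit in Mon.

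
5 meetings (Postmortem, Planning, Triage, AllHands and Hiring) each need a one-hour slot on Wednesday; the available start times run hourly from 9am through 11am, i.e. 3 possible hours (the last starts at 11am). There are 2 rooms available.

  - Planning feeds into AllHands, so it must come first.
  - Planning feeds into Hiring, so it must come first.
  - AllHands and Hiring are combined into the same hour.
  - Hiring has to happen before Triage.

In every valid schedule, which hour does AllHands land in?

10am

Precedence pushes AllHands to at least 10am; AllHands must be in the same hour as Hiring, which can't be after 10am, so AllHands is at most 10am.
So AllHands is pinned to 10am.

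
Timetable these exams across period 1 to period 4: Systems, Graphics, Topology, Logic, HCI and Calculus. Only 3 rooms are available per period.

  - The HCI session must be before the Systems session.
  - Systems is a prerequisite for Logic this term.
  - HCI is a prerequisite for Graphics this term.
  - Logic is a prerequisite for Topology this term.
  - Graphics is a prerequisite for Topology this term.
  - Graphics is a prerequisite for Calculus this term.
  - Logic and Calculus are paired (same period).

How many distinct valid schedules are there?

1

Enumerating: Graphics in period 2; Calculus in period 3; Topology in period 4; Logic in period 3; Systems in period 2; HCI in period 1.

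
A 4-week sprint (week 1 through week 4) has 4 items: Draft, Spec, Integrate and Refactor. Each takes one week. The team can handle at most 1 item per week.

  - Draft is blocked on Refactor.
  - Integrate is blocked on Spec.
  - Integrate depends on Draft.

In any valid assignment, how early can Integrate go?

Precedence pushes Integrate to at least week 3.
Integrate at week 4 is achievable: Integrate -> week 4; Spec -> week 3; Draft -> week 2; Refactor -> week 1.
Nothing earlier works — the capacity limit rule out every week before week 4.

week 4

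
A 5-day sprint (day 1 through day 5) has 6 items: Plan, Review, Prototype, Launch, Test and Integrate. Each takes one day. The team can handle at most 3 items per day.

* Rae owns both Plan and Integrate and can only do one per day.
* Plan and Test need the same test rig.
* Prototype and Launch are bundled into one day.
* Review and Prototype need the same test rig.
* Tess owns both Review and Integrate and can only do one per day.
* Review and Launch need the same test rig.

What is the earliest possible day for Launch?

day 1

Launch at day 1 is achievable: Launch -> day 1; Prototype -> day 1; Integrate -> day 3; Test -> day 2; Plan -> day 1; Review -> day 2.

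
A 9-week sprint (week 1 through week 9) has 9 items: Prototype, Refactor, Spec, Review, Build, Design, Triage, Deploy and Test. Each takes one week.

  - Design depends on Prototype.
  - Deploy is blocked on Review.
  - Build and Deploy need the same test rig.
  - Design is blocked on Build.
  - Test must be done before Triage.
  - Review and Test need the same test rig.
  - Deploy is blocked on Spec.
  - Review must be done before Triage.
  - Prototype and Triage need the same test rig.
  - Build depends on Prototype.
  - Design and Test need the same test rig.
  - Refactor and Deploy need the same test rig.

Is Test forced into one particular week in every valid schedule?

No

Test can be week 1 (e.g. Build in week 2; Review in week 2; Spec in week 1; Deploy in week 3; Prototype in week 1; Triage in week 3; Test in week 1; Refactor in week 1; Design in week 3) or week 2 (e.g. Design -> week 3, Deploy -> week 3, Prototype -> week 1, Spec -> week 1, Triage -> week 3, Refactor -> week 1, Build -> week 2, Review -> week 1, Test -> week 2).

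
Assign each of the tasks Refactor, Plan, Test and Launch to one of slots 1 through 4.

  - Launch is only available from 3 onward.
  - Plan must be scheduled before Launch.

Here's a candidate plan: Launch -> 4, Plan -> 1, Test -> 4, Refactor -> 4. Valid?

Valid

Plan must be scheduled before Launch — holds.
Launch is only available from 3 onward — holds.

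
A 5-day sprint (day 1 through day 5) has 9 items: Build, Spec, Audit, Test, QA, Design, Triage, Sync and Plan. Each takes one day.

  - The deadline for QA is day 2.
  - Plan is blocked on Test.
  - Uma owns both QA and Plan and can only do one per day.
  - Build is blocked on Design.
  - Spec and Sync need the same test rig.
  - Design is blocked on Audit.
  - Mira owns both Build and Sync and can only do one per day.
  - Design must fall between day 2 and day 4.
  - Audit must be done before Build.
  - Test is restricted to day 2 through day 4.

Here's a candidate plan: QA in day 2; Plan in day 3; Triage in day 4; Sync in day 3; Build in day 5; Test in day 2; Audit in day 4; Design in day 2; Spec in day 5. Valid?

Plan is blocked on Test — holds.
Design is blocked on Audit — violated.
The deadline for QA is day 2 — holds.
Audit must be done before Build — holds.
Uma owns both QA and Plan and can only do one per day — holds.
Build is blocked on Design — holds.
Design must fall between day 2 and day 4 — holds.
Spec and Sync need the same test rig — holds.
Mira owns both Build and Sync and can only do one per day — holds.
Test is restricted to day 2 through day 4 — holds.

No. Design is blocked on Audit is not satisfied.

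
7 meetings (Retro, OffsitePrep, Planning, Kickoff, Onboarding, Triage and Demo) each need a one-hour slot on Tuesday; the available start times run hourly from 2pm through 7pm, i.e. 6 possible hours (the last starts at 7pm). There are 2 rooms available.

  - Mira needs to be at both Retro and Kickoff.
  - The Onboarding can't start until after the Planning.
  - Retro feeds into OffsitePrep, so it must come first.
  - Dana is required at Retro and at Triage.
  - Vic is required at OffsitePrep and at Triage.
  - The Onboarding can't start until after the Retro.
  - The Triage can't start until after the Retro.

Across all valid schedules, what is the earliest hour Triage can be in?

3pm

Precedence pushes Triage to at least 3pm.
Triage at 3pm is achievable: Kickoff -> 4pm; OffsitePrep -> 4pm; Retro -> 2pm; Onboarding -> 3pm; Triage -> 3pm; Demo -> 5pm; Planning -> 2pm.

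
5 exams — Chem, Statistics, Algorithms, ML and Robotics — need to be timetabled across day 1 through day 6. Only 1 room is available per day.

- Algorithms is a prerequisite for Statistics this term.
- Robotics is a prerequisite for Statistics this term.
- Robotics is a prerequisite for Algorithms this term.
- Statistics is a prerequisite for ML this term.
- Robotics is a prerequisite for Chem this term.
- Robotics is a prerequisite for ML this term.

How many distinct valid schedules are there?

24

Splitting on Chem: it can be day 2 (4), day 3 (5), day 4 (5), day 5 (5), day 6 (5). Listing each branch's schedules as (Statistics, Algorithms, ML, Robotics) by day number:
Chem=day 2: (4,3,5,1) (4,3,6,1) (5,3,6,1) (5,4,6,1) — 4.
Chem=day 3: (4,2,5,1) (4,2,6,1) (5,2,6,1) (5,4,6,1) (5,4,6,2) — 5.
Chem=day 4: (3,2,5,1) (3,2,6,1) (5,2,6,1) (5,3,6,1) (5,3,6,2) — 5.
Chem=day 5: (3,2,4,1) (3,2,6,1) (4,2,6,1) (4,3,6,1) (4,3,6,2) — 5.
Chem=day 6: (3,2,4,1) (3,2,5,1) (4,2,5,1) (4,3,5,1) (4,3,5,2) — 5.
Summing: 4 + 5 + 5 + 5 + 5 = 24.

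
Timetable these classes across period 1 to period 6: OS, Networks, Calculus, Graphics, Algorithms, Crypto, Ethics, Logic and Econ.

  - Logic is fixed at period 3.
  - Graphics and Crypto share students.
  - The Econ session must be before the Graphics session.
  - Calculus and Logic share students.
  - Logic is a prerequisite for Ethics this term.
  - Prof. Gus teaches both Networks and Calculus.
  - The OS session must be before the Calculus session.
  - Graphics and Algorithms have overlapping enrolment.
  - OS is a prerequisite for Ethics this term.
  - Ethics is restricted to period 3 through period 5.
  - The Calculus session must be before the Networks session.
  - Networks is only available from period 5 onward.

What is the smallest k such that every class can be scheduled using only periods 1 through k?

5

The precedence chain requires at least 3 distinct periods.
Networks can't be placed before period 5, so the schedule must run through at least period 5.
5 works (last occupied period: period 5): for example Algorithms in period 1; Ethics in period 4; Logic in period 3; Calculus in period 2; OS in period 1; Networks in period 5; Graphics in period 2; Econ in period 1; Crypto in period 1.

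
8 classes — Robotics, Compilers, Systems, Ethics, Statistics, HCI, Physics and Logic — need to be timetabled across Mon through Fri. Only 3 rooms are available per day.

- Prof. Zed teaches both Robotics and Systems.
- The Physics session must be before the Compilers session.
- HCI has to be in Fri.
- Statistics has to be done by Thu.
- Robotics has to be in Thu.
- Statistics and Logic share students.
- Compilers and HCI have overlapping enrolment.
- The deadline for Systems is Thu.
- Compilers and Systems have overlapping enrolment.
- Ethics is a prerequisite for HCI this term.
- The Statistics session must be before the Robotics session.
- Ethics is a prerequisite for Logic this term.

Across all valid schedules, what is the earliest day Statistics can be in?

Mon

Statistics's own window allows nothing later than Thu; downstream work caps Statistics at Wed.
Statistics at Mon is achievable: Statistics=Mon, Logic=Tue, Ethics=Mon, Robotics=Thu, Systems=Mon, Compilers=Wed, HCI=Fri, Physics=Tue.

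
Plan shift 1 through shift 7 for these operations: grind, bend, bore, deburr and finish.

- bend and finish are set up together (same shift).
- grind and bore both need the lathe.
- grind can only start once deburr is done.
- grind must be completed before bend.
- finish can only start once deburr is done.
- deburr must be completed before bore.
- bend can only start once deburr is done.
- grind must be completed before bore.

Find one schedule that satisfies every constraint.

bore=shift 3; bend=shift 3; grind=shift 2; deburr=shift 1; finish=shift 3

Checking: deburr(shift 1) before bend(shift 3); deburr(shift 1) before grind(shift 2); deburr(shift 1) before bore(shift 3); grind(shift 2) before bend(shift 3); grind(shift 2) before bore(shift 3); deburr(shift 1) before finish(shift 3); grind(shift 2) != bore(shift 3); bend = finish = shift 3.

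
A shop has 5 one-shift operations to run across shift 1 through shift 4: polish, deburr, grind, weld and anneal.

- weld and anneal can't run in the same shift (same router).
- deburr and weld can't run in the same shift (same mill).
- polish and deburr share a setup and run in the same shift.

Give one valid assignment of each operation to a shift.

weld in shift 2; deburr in shift 1; grind in shift 1; anneal in shift 1; polish in shift 1

Checking: deburr(shift 1) != weld(shift 2); weld(shift 2) != anneal(shift 1); polish = deburr = shift 1.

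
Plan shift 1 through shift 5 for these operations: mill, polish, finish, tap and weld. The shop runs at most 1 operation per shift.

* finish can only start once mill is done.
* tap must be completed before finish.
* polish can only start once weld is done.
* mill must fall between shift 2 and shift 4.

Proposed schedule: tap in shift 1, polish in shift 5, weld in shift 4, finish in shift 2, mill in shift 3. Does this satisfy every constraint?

No — it violates: finish can only start once mill is done

tap must be completed before finish — holds.
finish can only start once mill is done — violated.
The shop runs at most 1 operation per shift — holds.
mill must fall between shift 2 and shift 4 — holds.
polish can only start once weld is done — holds.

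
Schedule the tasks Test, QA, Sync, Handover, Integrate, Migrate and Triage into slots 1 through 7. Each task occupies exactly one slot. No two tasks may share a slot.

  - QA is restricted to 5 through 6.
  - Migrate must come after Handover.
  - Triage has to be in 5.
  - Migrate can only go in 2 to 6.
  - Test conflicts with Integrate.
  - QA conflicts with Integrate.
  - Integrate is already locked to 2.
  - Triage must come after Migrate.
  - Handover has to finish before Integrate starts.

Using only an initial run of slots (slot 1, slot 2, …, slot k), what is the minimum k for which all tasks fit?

7

The precedence chain requires at least 3 distinct slots.
With at most 1 per slot and 7 tasks, at least 7 slots are needed.
QA can't be placed before 5, so the schedule must run through at least slot 5.
7 works (last occupied slot: 7): for example Sync=7; QA=6; Integrate=2; Triage=5; Handover=1; Test=4; Migrate=3.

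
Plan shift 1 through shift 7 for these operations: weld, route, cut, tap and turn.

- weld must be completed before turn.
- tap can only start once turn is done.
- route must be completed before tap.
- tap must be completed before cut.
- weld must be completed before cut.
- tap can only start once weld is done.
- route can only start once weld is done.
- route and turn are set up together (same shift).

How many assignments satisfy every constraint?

Splitting on weld: it can be shift 1 (20), shift 2 (10), shift 3 (4), shift 4 (1). Listing each branch's schedules as (route, cut, tap, turn) by shift number:
weld=shift 1: (2,4,3,2) (2,5,3,2) (2,5,4,2) (2,6,3,2) (2,6,4,2) (2,6,5,2) (2,7,3,2) (2,7,4,2) (2,7,5,2) (2,7,6,2) (3,5,4,3) (3,6,4,3) (3,6,5,3) (3,7,4,3) (3,7,5,3) (3,7,6,3) (4,6,5,4) (4,7,5,4) (4,7,6,4) (5,7,6,5) — 20.
weld=shift 2: (3,5,4,3) (3,6,4,3) (3,6,5,3) (3,7,4,3) (3,7,5,3) (3,7,6,3) (4,6,5,4) (4,7,5,4) (4,7,6,4) (5,7,6,5) — 10.
weld=shift 3: (4,6,5,4) (4,7,5,4) (4,7,6,4) (5,7,6,5) — 4.
weld=shift 4: (5,7,6,5) — 1.
Summing: 20 + 10 + 4 + 1 = 35.

35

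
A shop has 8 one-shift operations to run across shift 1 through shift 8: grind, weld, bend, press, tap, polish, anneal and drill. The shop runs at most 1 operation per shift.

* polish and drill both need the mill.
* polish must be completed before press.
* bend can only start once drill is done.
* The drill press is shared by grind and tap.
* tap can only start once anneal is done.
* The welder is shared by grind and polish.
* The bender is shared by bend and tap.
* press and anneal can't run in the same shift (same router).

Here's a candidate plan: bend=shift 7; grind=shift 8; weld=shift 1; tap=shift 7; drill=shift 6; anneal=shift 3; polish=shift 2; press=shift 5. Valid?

Invalid. The bender is shared by bend and tap.

The bender is shared by bend and tap — violated.
bend can only start once drill is done — holds.
polish and drill both need the mill — holds.
The welder is shared by grind and polish — holds.
The shop runs at most 1 operation per shift — violated.
The drill press is shared by grind and tap — holds.
press and anneal can't run in the same shift (same router) — holds.
tap can only start once anneal is done — holds.
polish must be completed before press — holds.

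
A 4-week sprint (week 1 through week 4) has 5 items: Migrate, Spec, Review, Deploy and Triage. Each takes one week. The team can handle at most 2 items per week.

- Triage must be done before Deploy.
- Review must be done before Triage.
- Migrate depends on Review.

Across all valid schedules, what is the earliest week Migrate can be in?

week 2

Precedence pushes Migrate to at least week 2.
Migrate at week 2 is achievable: Review in week 1, Triage in week 2, Migrate in week 2, Deploy in week 3, Spec in week 1.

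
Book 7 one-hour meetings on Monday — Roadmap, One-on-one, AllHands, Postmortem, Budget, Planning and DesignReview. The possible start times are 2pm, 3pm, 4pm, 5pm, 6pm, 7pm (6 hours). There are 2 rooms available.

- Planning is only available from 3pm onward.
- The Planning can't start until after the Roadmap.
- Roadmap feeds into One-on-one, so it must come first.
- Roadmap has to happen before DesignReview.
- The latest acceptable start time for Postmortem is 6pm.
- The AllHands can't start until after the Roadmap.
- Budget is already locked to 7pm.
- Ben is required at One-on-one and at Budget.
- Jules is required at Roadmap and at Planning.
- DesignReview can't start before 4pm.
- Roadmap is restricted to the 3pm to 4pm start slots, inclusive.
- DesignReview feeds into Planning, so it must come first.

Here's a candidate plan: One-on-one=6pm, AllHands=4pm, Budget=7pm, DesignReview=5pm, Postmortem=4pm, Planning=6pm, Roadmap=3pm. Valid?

Roadmap is restricted to the 3pm to 4pm start slots, inclusive — holds.
DesignReview feeds into Planning, so it must come first — holds.
Jules is required at Roadmap and at Planning — holds.
Roadmap has to happen before DesignReview — holds.
Planning is only available from 3pm onward — holds.
There are 2 rooms available — holds.
The AllHands can't start until after the Roadmap — holds.
DesignReview can't start before 4pm — holds.
Roadmap feeds into One-on-one, so it must come first — holds.
Ben is required at One-on-one and at Budget — holds.
Budget is already locked to 7pm — holds.
The latest acceptable start time for Postmortem is 6pm — holds.
The Planning can't start until after the Roadmap — holds.

Yes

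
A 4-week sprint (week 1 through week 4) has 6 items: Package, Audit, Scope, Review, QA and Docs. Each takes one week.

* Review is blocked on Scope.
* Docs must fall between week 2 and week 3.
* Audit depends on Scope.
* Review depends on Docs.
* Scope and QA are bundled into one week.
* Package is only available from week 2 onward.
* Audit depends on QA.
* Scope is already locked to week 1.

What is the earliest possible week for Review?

Precedence pushes Review to at least week 3.
Review at week 3 is achievable: Review -> week 3, Audit -> week 2, Scope -> week 1, Package -> week 2, QA -> week 1, Docs -> week 2.

week 3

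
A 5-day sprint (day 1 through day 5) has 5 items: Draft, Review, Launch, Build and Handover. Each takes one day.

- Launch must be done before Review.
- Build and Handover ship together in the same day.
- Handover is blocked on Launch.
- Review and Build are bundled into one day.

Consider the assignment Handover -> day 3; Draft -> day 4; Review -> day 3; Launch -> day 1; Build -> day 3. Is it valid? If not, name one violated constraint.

Yes, all constraints hold

Handover is blocked on Launch — holds.
Review and Build are bundled into one day — holds.
Launch must be done before Review — holds.
Build and Handover ship together in the same day — holds.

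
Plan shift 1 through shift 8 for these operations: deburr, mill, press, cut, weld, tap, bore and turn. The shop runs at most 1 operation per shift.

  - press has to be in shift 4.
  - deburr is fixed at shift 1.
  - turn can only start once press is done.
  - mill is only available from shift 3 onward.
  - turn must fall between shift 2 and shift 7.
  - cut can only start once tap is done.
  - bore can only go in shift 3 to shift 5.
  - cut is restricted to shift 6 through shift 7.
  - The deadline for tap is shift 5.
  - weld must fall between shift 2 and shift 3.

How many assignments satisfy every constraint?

6

Splitting on cut: it can be shift 6 (3), shift 7 (3). Listing each branch's schedules as (deburr, mill, press, weld, tap, bore, turn) by shift number:
cut=shift 6: (1,8,4,2,3,5,7) (1,8,4,2,5,3,7) (1,8,4,3,2,5,7) — 3.
cut=shift 7: (1,8,4,2,3,5,6) (1,8,4,2,5,3,6) (1,8,4,3,2,5,6) — 3.
Summing: 3 + 3 = 6.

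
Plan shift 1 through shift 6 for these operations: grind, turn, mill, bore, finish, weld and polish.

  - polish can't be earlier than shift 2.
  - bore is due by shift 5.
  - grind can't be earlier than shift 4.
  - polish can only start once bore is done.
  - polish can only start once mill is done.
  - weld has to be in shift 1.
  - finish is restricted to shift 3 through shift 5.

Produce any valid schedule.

bore in shift 1, mill in shift 1, grind in shift 4, weld in shift 1, turn in shift 1, polish in shift 2, finish in shift 3

Checking: mill(shift 1) before polish(shift 2); bore(shift 1) before polish(shift 2); bore=shift 1 in [shift 1,shift 5]; grind=shift 4 in [shift 4,shift 6]; polish=shift 2 in [shift 2,shift 6]; finish=shift 3 in [shift 3,shift 5]; weld=shift 1 in [shift 1,shift 1].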